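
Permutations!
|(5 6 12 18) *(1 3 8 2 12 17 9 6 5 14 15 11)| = 9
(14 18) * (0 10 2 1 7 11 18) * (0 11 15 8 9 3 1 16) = (0 10 2 16)(1 7 15 8 9 3)(11 18 14) = [10, 7, 16, 1, 4, 5, 6, 15, 9, 3, 2, 18, 12, 13, 11, 8, 0, 17, 14]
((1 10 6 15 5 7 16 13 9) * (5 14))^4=[0, 14, 2, 3, 4, 9, 7, 1, 8, 15, 5, 11, 12, 6, 13, 16, 10]=(1 14 13 6 7)(5 9 15 16 10)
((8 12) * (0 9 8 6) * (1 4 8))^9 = [1, 8, 2, 3, 12, 5, 9, 7, 6, 4, 10, 11, 0] = (0 1 8 6 9 4 12)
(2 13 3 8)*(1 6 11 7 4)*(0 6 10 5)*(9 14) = (0 6 11 7 4 1 10 5)(2 13 3 8)(9 14) = [6, 10, 13, 8, 1, 0, 11, 4, 2, 14, 5, 7, 12, 3, 9]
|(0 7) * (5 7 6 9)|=|(0 6 9 5 7)|=5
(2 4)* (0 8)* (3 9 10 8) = (0 3 9 10 8)(2 4) = [3, 1, 4, 9, 2, 5, 6, 7, 0, 10, 8]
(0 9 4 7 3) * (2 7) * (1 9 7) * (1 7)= (0 1 9 4 2 7 3)= [1, 9, 7, 0, 2, 5, 6, 3, 8, 4]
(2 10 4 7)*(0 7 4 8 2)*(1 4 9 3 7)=(0 1 4 9 3 7)(2 10 8)=[1, 4, 10, 7, 9, 5, 6, 0, 2, 3, 8]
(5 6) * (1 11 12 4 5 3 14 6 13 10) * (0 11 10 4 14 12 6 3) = (0 11 6)(1 10)(3 12 14)(4 5 13) = [11, 10, 2, 12, 5, 13, 0, 7, 8, 9, 1, 6, 14, 4, 3]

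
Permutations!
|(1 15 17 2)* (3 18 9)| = 12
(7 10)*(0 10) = (0 10 7) = [10, 1, 2, 3, 4, 5, 6, 0, 8, 9, 7]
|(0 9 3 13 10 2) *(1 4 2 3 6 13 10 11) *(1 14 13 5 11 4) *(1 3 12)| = |(0 9 6 5 11 14 13 4 2)(1 3 10 12)| = 36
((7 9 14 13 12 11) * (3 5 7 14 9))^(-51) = (11 14 13 12) = [0, 1, 2, 3, 4, 5, 6, 7, 8, 9, 10, 14, 11, 12, 13]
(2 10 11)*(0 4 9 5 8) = (0 4 9 5 8)(2 10 11) = [4, 1, 10, 3, 9, 8, 6, 7, 0, 5, 11, 2]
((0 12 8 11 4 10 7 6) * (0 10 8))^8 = (12)(4 11 8)(6 7 10) = [0, 1, 2, 3, 11, 5, 7, 10, 4, 9, 6, 8, 12]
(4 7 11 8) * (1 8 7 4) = (1 8)(7 11) = [0, 8, 2, 3, 4, 5, 6, 11, 1, 9, 10, 7]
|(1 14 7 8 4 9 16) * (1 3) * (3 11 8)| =20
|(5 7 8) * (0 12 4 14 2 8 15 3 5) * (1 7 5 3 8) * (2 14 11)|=|(0 12 4 11 2 1 7 15 8)|=9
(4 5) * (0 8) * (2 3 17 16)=(0 8)(2 3 17 16)(4 5)=[8, 1, 3, 17, 5, 4, 6, 7, 0, 9, 10, 11, 12, 13, 14, 15, 2, 16]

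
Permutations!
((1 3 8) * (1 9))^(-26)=(1 8)(3 9)=[0, 8, 2, 9, 4, 5, 6, 7, 1, 3]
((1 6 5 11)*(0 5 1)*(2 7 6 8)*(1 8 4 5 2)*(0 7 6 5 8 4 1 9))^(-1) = (0 9 8 4 6 2)(5 7 11) = [9, 1, 0, 3, 6, 7, 2, 11, 4, 8, 10, 5]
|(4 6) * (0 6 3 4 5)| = |(0 6 5)(3 4)| = 6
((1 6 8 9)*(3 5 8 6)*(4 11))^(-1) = [0, 9, 2, 1, 11, 3, 6, 7, 5, 8, 10, 4] = (1 9 8 5 3)(4 11)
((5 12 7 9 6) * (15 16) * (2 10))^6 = [0, 1, 2, 3, 4, 12, 5, 9, 8, 6, 10, 11, 7, 13, 14, 15, 16] = (16)(5 12 7 9 6)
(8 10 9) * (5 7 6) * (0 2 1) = (0 2 1)(5 7 6)(8 10 9) = [2, 0, 1, 3, 4, 7, 5, 6, 10, 8, 9]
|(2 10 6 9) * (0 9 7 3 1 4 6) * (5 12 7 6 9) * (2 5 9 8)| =11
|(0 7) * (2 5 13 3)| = 4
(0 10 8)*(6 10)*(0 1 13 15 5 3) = (0 6 10 8 1 13 15 5 3) = [6, 13, 2, 0, 4, 3, 10, 7, 1, 9, 8, 11, 12, 15, 14, 5]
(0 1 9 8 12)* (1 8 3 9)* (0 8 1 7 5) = [1, 7, 2, 9, 4, 0, 6, 5, 12, 3, 10, 11, 8] = (0 1 7 5)(3 9)(8 12)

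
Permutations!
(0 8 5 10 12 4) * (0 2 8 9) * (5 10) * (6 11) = [9, 1, 8, 3, 2, 5, 11, 7, 10, 0, 12, 6, 4] = (0 9)(2 8 10 12 4)(6 11)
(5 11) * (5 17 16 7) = (5 11 17 16 7) = [0, 1, 2, 3, 4, 11, 6, 5, 8, 9, 10, 17, 12, 13, 14, 15, 7, 16]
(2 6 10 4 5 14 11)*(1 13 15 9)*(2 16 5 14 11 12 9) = (1 13 15 2 6 10 4 14 12 9)(5 11 16) = [0, 13, 6, 3, 14, 11, 10, 7, 8, 1, 4, 16, 9, 15, 12, 2, 5]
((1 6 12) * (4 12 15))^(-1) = (1 12 4 15 6) = [0, 12, 2, 3, 15, 5, 1, 7, 8, 9, 10, 11, 4, 13, 14, 6]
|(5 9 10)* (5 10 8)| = 3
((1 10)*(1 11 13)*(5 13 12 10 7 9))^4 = [0, 13, 2, 3, 4, 9, 6, 1, 8, 7, 11, 12, 10, 5] = (1 13 5 9 7)(10 11 12)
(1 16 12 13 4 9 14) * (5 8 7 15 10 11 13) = (1 16 12 5 8 7 15 10 11 13 4 9 14) = [0, 16, 2, 3, 9, 8, 6, 15, 7, 14, 11, 13, 5, 4, 1, 10, 12]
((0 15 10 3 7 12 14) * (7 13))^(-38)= [10, 1, 2, 7, 4, 5, 6, 14, 8, 9, 13, 11, 0, 12, 15, 3]= (0 10 13 12)(3 7 14 15)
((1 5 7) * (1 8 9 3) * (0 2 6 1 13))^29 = [13, 6, 0, 9, 4, 1, 2, 5, 7, 8, 10, 11, 12, 3] = (0 13 3 9 8 7 5 1 6 2)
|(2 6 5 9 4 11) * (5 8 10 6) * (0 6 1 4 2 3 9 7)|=|(0 6 8 10 1 4 11 3 9 2 5 7)|=12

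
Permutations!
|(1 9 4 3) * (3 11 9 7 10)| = |(1 7 10 3)(4 11 9)| = 12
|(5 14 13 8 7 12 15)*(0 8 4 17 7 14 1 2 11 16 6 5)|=18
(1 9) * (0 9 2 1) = [9, 2, 1, 3, 4, 5, 6, 7, 8, 0] = (0 9)(1 2)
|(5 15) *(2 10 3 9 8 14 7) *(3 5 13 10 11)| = 28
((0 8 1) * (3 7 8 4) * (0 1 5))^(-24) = (8) = [0, 1, 2, 3, 4, 5, 6, 7, 8]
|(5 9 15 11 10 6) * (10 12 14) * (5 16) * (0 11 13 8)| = 12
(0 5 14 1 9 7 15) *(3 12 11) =[5, 9, 2, 12, 4, 14, 6, 15, 8, 7, 10, 3, 11, 13, 1, 0] =(0 5 14 1 9 7 15)(3 12 11)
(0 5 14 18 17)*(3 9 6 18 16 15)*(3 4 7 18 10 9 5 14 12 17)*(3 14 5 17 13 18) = [5, 1, 2, 17, 7, 12, 10, 3, 8, 6, 9, 11, 13, 18, 16, 4, 15, 0, 14] = (0 5 12 13 18 14 16 15 4 7 3 17)(6 10 9)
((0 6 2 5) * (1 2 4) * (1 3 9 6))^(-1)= [5, 0, 1, 4, 6, 2, 9, 7, 8, 3]= (0 5 2 1)(3 4 6 9)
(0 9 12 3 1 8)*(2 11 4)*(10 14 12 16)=(0 9 16 10 14 12 3 1 8)(2 11 4)=[9, 8, 11, 1, 2, 5, 6, 7, 0, 16, 14, 4, 3, 13, 12, 15, 10]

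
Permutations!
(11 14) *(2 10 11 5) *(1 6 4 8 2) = [0, 6, 10, 3, 8, 1, 4, 7, 2, 9, 11, 14, 12, 13, 5] = (1 6 4 8 2 10 11 14 5)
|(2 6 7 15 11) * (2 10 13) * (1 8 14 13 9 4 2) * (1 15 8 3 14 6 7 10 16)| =|(1 3 14 13 15 11 16)(2 7 8 6 10 9 4)| =7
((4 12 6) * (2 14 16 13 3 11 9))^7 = [0, 1, 2, 3, 12, 5, 4, 7, 8, 9, 10, 11, 6, 13, 14, 15, 16] = (16)(4 12 6)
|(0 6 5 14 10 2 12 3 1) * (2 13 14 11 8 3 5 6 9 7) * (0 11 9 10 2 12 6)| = |(0 10 13 14 2 6)(1 11 8 3)(5 9 7 12)| = 12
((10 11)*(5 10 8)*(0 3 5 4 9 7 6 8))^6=(0 3 5 10 11)(4 9 7 6 8)=[3, 1, 2, 5, 9, 10, 8, 6, 4, 7, 11, 0]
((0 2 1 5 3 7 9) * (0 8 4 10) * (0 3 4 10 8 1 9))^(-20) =(10) =[0, 1, 2, 3, 4, 5, 6, 7, 8, 9, 10]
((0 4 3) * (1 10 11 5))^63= (1 5 11 10)= [0, 5, 2, 3, 4, 11, 6, 7, 8, 9, 1, 10]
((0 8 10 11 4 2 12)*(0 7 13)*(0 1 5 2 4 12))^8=(0 5 13 12 10)(1 7 11 8 2)=[5, 7, 1, 3, 4, 13, 6, 11, 2, 9, 0, 8, 10, 12]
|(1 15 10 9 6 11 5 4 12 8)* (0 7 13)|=|(0 7 13)(1 15 10 9 6 11 5 4 12 8)|=30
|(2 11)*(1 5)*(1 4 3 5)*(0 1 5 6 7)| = |(0 1 5 4 3 6 7)(2 11)| = 14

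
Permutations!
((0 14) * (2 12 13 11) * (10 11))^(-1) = (0 14)(2 11 10 13 12) = [14, 1, 11, 3, 4, 5, 6, 7, 8, 9, 13, 10, 2, 12, 0]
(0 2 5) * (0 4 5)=[2, 1, 0, 3, 5, 4]=(0 2)(4 5)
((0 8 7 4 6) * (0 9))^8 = (0 7 6)(4 9 8) = [7, 1, 2, 3, 9, 5, 0, 6, 4, 8]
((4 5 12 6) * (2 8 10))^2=[0, 1, 10, 3, 12, 6, 5, 7, 2, 9, 8, 11, 4]=(2 10 8)(4 12)(5 6)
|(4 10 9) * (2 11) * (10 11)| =|(2 10 9 4 11)| =5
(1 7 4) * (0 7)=(0 7 4 1)=[7, 0, 2, 3, 1, 5, 6, 4]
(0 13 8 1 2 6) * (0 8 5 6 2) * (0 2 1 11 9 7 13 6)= (0 6 8 11 9 7 13 5)(1 2)= [6, 2, 1, 3, 4, 0, 8, 13, 11, 7, 10, 9, 12, 5]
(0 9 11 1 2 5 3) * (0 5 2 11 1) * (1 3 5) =(0 9 3 1 11) =[9, 11, 2, 1, 4, 5, 6, 7, 8, 3, 10, 0]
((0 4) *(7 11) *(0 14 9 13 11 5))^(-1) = (0 5 7 11 13 9 14 4) = [5, 1, 2, 3, 0, 7, 6, 11, 8, 14, 10, 13, 12, 9, 4]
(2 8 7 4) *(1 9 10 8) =(1 9 10 8 7 4 2) =[0, 9, 1, 3, 2, 5, 6, 4, 7, 10, 8]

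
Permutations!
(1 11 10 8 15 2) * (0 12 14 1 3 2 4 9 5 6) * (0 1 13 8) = (0 12 14 13 8 15 4 9 5 6 1 11 10)(2 3) = [12, 11, 3, 2, 9, 6, 1, 7, 15, 5, 0, 10, 14, 8, 13, 4]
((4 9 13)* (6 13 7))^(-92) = (4 6 9 13 7) = [0, 1, 2, 3, 6, 5, 9, 4, 8, 13, 10, 11, 12, 7]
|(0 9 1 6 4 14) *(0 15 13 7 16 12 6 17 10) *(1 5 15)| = 14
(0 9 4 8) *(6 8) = [9, 1, 2, 3, 6, 5, 8, 7, 0, 4] = (0 9 4 6 8)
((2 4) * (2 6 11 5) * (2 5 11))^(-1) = (11)(2 6 4) = [0, 1, 6, 3, 2, 5, 4, 7, 8, 9, 10, 11]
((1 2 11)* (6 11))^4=(11)=[0, 1, 2, 3, 4, 5, 6, 7, 8, 9, 10, 11]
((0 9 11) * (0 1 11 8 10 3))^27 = (0 8 3 9 10)(1 11) = [8, 11, 2, 9, 4, 5, 6, 7, 3, 10, 0, 1]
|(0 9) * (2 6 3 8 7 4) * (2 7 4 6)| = 10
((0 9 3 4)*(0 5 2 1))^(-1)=(0 1 2 5 4 3 9)=[1, 2, 5, 9, 3, 4, 6, 7, 8, 0]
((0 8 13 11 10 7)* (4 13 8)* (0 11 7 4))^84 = (4 10 11 7 13) = [0, 1, 2, 3, 10, 5, 6, 13, 8, 9, 11, 7, 12, 4]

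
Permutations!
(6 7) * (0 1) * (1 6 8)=(0 6 7 8 1)=[6, 0, 2, 3, 4, 5, 7, 8, 1]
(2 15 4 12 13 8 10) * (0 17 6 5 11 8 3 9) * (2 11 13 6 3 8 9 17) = (0 2 15 4 12 6 5 13 8 10 11 9)(3 17) = [2, 1, 15, 17, 12, 13, 5, 7, 10, 0, 11, 9, 6, 8, 14, 4, 16, 3]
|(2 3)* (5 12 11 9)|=4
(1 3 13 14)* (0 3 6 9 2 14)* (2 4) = (0 3 13)(1 6 9 4 2 14) = [3, 6, 14, 13, 2, 5, 9, 7, 8, 4, 10, 11, 12, 0, 1]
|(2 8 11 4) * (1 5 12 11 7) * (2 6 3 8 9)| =|(1 5 12 11 4 6 3 8 7)(2 9)| =18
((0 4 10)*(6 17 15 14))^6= (6 15)(14 17)= [0, 1, 2, 3, 4, 5, 15, 7, 8, 9, 10, 11, 12, 13, 17, 6, 16, 14]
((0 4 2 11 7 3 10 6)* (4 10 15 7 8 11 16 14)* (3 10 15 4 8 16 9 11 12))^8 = (0 10 15 6 7)(2 4 3 12 8 14 16 11 9) = [10, 1, 4, 12, 3, 5, 7, 0, 14, 2, 15, 9, 8, 13, 16, 6, 11]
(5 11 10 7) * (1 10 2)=(1 10 7 5 11 2)=[0, 10, 1, 3, 4, 11, 6, 5, 8, 9, 7, 2]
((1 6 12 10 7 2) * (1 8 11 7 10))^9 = (12)(2 8 11 7) = [0, 1, 8, 3, 4, 5, 6, 2, 11, 9, 10, 7, 12]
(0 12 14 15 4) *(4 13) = [12, 1, 2, 3, 0, 5, 6, 7, 8, 9, 10, 11, 14, 4, 15, 13] = (0 12 14 15 13 4)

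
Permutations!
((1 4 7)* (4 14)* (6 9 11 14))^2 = [0, 9, 2, 3, 1, 5, 11, 6, 8, 14, 10, 4, 12, 13, 7] = (1 9 14 7 6 11 4)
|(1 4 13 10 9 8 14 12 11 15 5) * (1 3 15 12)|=|(1 4 13 10 9 8 14)(3 15 5)(11 12)|=42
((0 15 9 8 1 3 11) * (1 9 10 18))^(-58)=(0 3 18 15 11 1 10)=[3, 10, 2, 18, 4, 5, 6, 7, 8, 9, 0, 1, 12, 13, 14, 11, 16, 17, 15]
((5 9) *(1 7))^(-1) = (1 7)(5 9) = [0, 7, 2, 3, 4, 9, 6, 1, 8, 5]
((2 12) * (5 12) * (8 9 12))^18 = (2 9 5 12 8) = [0, 1, 9, 3, 4, 12, 6, 7, 2, 5, 10, 11, 8]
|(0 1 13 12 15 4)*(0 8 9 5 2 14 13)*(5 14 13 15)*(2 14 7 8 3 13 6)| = 42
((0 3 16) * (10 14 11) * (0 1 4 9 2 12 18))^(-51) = (0 1 2)(3 4 12)(9 18 16) = [1, 2, 0, 4, 12, 5, 6, 7, 8, 18, 10, 11, 3, 13, 14, 15, 9, 17, 16]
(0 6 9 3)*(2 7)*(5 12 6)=(0 5 12 6 9 3)(2 7)=[5, 1, 7, 0, 4, 12, 9, 2, 8, 3, 10, 11, 6]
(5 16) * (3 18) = (3 18)(5 16) = [0, 1, 2, 18, 4, 16, 6, 7, 8, 9, 10, 11, 12, 13, 14, 15, 5, 17, 3]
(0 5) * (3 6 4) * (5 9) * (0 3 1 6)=(0 9 5 3)(1 6 4)=[9, 6, 2, 0, 1, 3, 4, 7, 8, 5]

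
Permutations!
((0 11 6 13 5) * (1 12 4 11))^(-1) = (0 5 13 6 11 4 12 1) = [5, 0, 2, 3, 12, 13, 11, 7, 8, 9, 10, 4, 1, 6]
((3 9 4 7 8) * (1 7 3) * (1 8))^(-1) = (1 7)(3 4 9) = [0, 7, 2, 4, 9, 5, 6, 1, 8, 3]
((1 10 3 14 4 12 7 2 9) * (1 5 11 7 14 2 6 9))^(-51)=(14)(1 10 3 2)(5 9 6 7 11)=[0, 10, 1, 2, 4, 9, 7, 11, 8, 6, 3, 5, 12, 13, 14]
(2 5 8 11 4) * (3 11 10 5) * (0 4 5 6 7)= (0 4 2 3 11 5 8 10 6 7)= [4, 1, 3, 11, 2, 8, 7, 0, 10, 9, 6, 5]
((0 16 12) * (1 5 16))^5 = (16) = [0, 1, 2, 3, 4, 5, 6, 7, 8, 9, 10, 11, 12, 13, 14, 15, 16]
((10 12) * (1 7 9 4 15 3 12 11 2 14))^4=(1 15 11 7 3 2 9 12 14 4 10)=[0, 15, 9, 2, 10, 5, 6, 3, 8, 12, 1, 7, 14, 13, 4, 11]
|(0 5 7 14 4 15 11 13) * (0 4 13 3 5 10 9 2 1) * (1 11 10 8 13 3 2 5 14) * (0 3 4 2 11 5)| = |(0 8 13 2 5 7 1 3 14 4 15 10 9)| = 13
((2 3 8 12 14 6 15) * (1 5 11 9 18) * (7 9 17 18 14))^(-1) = [0, 18, 15, 2, 4, 1, 14, 12, 3, 7, 10, 5, 8, 13, 9, 6, 16, 11, 17] = (1 18 17 11 5)(2 15 6 14 9 7 12 8 3)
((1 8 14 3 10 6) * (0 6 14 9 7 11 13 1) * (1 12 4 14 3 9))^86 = (4 9 11 12 14 7 13) = [0, 1, 2, 3, 9, 5, 6, 13, 8, 11, 10, 12, 14, 4, 7]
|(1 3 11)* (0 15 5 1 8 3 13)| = 15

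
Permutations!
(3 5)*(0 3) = [3, 1, 2, 5, 4, 0] = (0 3 5)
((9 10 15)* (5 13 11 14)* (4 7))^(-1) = (4 7)(5 14 11 13)(9 15 10) = [0, 1, 2, 3, 7, 14, 6, 4, 8, 15, 9, 13, 12, 5, 11, 10]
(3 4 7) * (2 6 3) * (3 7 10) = (2 6 7)(3 4 10) = [0, 1, 6, 4, 10, 5, 7, 2, 8, 9, 3]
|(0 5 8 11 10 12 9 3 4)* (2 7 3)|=|(0 5 8 11 10 12 9 2 7 3 4)|=11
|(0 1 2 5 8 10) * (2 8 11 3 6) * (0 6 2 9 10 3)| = 21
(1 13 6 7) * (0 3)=(0 3)(1 13 6 7)=[3, 13, 2, 0, 4, 5, 7, 1, 8, 9, 10, 11, 12, 6]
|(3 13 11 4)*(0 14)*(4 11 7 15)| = 10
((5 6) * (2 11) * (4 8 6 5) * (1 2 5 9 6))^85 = (1 6 11 8 9 2 4 5) = [0, 6, 4, 3, 5, 1, 11, 7, 9, 2, 10, 8]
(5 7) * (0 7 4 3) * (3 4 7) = (0 3)(5 7) = [3, 1, 2, 0, 4, 7, 6, 5]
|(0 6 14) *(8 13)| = |(0 6 14)(8 13)| = 6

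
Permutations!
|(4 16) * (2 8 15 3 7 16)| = |(2 8 15 3 7 16 4)| = 7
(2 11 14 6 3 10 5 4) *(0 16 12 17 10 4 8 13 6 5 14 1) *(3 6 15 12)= (0 16 3 4 2 11 1)(5 8 13 15 12 17 10 14)= [16, 0, 11, 4, 2, 8, 6, 7, 13, 9, 14, 1, 17, 15, 5, 12, 3, 10]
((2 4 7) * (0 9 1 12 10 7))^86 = [2, 0, 10, 3, 7, 5, 6, 12, 8, 4, 1, 11, 9] = (0 2 10 1)(4 7 12 9)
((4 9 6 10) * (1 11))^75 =(1 11)(4 10 6 9) =[0, 11, 2, 3, 10, 5, 9, 7, 8, 4, 6, 1]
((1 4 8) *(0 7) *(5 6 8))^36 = (1 4 5 6 8) = [0, 4, 2, 3, 5, 6, 8, 7, 1]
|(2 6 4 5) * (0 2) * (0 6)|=6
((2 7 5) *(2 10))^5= [0, 1, 7, 3, 4, 10, 6, 5, 8, 9, 2]= (2 7 5 10)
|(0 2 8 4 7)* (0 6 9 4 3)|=|(0 2 8 3)(4 7 6 9)|=4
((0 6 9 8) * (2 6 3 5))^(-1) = (0 8 9 6 2 5 3) = [8, 1, 5, 0, 4, 3, 2, 7, 9, 6]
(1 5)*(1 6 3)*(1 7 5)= (3 7 5 6)= [0, 1, 2, 7, 4, 6, 3, 5]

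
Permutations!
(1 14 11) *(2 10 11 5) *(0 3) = (0 3)(1 14 5 2 10 11) = [3, 14, 10, 0, 4, 2, 6, 7, 8, 9, 11, 1, 12, 13, 5]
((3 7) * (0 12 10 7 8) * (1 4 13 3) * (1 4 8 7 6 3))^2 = (0 10 3 4 1)(6 7 13 8 12) = [10, 0, 2, 4, 1, 5, 7, 13, 12, 9, 3, 11, 6, 8]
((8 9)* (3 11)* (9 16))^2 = (8 9 16) = [0, 1, 2, 3, 4, 5, 6, 7, 9, 16, 10, 11, 12, 13, 14, 15, 8]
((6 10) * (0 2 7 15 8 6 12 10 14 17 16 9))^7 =(0 17 8 2 16 6 7 9 14 15)(10 12) =[17, 1, 16, 3, 4, 5, 7, 9, 2, 14, 12, 11, 10, 13, 15, 0, 6, 8]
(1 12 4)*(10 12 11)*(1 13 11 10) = (1 10 12 4 13 11) = [0, 10, 2, 3, 13, 5, 6, 7, 8, 9, 12, 1, 4, 11]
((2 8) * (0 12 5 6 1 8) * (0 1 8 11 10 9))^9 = (0 9 10 11 1 2 8 6 5 12) = [9, 2, 8, 3, 4, 12, 5, 7, 6, 10, 11, 1, 0]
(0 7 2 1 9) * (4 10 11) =(0 7 2 1 9)(4 10 11) =[7, 9, 1, 3, 10, 5, 6, 2, 8, 0, 11, 4]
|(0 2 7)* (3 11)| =|(0 2 7)(3 11)| =6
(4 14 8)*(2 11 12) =(2 11 12)(4 14 8) =[0, 1, 11, 3, 14, 5, 6, 7, 4, 9, 10, 12, 2, 13, 8]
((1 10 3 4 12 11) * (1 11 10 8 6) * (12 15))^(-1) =[0, 6, 2, 10, 3, 5, 8, 7, 1, 9, 12, 11, 15, 13, 14, 4] =(1 6 8)(3 10 12 15 4)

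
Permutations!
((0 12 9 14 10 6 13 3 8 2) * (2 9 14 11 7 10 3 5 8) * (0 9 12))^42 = [0, 1, 13, 6, 4, 9, 3, 12, 11, 5, 14, 8, 7, 2, 10] = (2 13)(3 6)(5 9)(7 12)(8 11)(10 14)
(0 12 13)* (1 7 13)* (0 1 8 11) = (0 12 8 11)(1 7 13) = [12, 7, 2, 3, 4, 5, 6, 13, 11, 9, 10, 0, 8, 1]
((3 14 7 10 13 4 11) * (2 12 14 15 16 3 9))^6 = (16)(2 4 7)(9 13 14)(10 12 11) = [0, 1, 4, 3, 7, 5, 6, 2, 8, 13, 12, 10, 11, 14, 9, 15, 16]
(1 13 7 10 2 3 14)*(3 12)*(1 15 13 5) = (1 5)(2 12 3 14 15 13 7 10) = [0, 5, 12, 14, 4, 1, 6, 10, 8, 9, 2, 11, 3, 7, 15, 13]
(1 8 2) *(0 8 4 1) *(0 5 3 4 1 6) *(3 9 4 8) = (0 3 8 2 5 9 4 6) = [3, 1, 5, 8, 6, 9, 0, 7, 2, 4]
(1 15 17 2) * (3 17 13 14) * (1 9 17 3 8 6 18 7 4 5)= (1 15 13 14 8 6 18 7 4 5)(2 9 17)= [0, 15, 9, 3, 5, 1, 18, 4, 6, 17, 10, 11, 12, 14, 8, 13, 16, 2, 7]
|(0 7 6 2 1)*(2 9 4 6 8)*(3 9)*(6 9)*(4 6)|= 20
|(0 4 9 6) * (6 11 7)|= 6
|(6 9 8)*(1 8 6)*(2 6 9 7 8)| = |(9)(1 2 6 7 8)| = 5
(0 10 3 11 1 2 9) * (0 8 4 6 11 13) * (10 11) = (0 11 1 2 9 8 4 6 10 3 13) = [11, 2, 9, 13, 6, 5, 10, 7, 4, 8, 3, 1, 12, 0]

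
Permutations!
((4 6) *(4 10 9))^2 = (4 10)(6 9) = [0, 1, 2, 3, 10, 5, 9, 7, 8, 6, 4]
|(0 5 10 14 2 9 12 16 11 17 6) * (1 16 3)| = 13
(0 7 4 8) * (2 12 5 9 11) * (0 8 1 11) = (0 7 4 1 11 2 12 5 9) = [7, 11, 12, 3, 1, 9, 6, 4, 8, 0, 10, 2, 5]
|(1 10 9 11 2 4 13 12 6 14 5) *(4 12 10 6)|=|(1 6 14 5)(2 12 4 13 10 9 11)|=28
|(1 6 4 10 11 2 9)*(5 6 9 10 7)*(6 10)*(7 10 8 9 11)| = 10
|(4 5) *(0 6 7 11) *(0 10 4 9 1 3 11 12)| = 28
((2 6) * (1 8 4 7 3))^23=(1 7 8 3 4)(2 6)=[0, 7, 6, 4, 1, 5, 2, 8, 3]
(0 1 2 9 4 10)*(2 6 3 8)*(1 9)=[9, 6, 1, 8, 10, 5, 3, 7, 2, 4, 0]=(0 9 4 10)(1 6 3 8 2)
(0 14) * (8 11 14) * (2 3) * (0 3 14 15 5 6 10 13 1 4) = [8, 4, 14, 2, 0, 6, 10, 7, 11, 9, 13, 15, 12, 1, 3, 5] = (0 8 11 15 5 6 10 13 1 4)(2 14 3)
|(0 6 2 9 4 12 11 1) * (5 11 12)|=8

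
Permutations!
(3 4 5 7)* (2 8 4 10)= (2 8 4 5 7 3 10)= [0, 1, 8, 10, 5, 7, 6, 3, 4, 9, 2]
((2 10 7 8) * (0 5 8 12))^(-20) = (0 5 8 2 10 7 12) = [5, 1, 10, 3, 4, 8, 6, 12, 2, 9, 7, 11, 0]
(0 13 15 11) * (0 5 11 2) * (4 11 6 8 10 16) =[13, 1, 0, 3, 11, 6, 8, 7, 10, 9, 16, 5, 12, 15, 14, 2, 4] =(0 13 15 2)(4 11 5 6 8 10 16)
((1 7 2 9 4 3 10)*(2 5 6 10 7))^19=(1 2 9 4 3 7 5 6 10)=[0, 2, 9, 7, 3, 6, 10, 5, 8, 4, 1]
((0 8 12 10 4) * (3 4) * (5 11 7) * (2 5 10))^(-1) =(0 4 3 10 7 11 5 2 12 8) =[4, 1, 12, 10, 3, 2, 6, 11, 0, 9, 7, 5, 8]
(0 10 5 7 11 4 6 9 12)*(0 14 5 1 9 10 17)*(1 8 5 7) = (0 17)(1 9 12 14 7 11 4 6 10 8 5) = [17, 9, 2, 3, 6, 1, 10, 11, 5, 12, 8, 4, 14, 13, 7, 15, 16, 0]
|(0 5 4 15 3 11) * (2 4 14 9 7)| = |(0 5 14 9 7 2 4 15 3 11)| = 10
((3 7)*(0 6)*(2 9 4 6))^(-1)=[6, 1, 0, 7, 9, 5, 4, 3, 8, 2]=(0 6 4 9 2)(3 7)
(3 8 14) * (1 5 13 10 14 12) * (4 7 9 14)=(1 5 13 10 4 7 9 14 3 8 12)=[0, 5, 2, 8, 7, 13, 6, 9, 12, 14, 4, 11, 1, 10, 3]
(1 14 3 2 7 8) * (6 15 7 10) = [0, 14, 10, 2, 4, 5, 15, 8, 1, 9, 6, 11, 12, 13, 3, 7] = (1 14 3 2 10 6 15 7 8)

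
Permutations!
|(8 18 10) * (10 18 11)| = |(18)(8 11 10)| = 3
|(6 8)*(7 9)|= |(6 8)(7 9)|= 2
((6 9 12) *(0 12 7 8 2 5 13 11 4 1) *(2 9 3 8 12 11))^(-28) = [0, 1, 13, 9, 4, 2, 8, 6, 7, 12, 10, 11, 3, 5] = (2 13 5)(3 9 12)(6 8 7)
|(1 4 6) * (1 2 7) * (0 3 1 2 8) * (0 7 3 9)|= |(0 9)(1 4 6 8 7 2 3)|= 14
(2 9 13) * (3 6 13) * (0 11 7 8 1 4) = (0 11 7 8 1 4)(2 9 3 6 13) = [11, 4, 9, 6, 0, 5, 13, 8, 1, 3, 10, 7, 12, 2]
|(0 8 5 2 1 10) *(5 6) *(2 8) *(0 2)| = |(1 10 2)(5 8 6)| = 3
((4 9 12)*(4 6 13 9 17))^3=(4 17)(6 12 9 13)=[0, 1, 2, 3, 17, 5, 12, 7, 8, 13, 10, 11, 9, 6, 14, 15, 16, 4]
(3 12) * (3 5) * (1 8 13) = (1 8 13)(3 12 5) = [0, 8, 2, 12, 4, 3, 6, 7, 13, 9, 10, 11, 5, 1]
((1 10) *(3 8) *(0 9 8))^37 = (0 9 8 3)(1 10) = [9, 10, 2, 0, 4, 5, 6, 7, 3, 8, 1]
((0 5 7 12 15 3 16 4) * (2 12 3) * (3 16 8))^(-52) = (0 16 5 4 7)(2 15 12) = [16, 1, 15, 3, 7, 4, 6, 0, 8, 9, 10, 11, 2, 13, 14, 12, 5]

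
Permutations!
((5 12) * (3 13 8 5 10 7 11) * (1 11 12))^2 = (1 3 8)(5 11 13)(7 10 12) = [0, 3, 2, 8, 4, 11, 6, 10, 1, 9, 12, 13, 7, 5]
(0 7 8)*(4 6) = (0 7 8)(4 6) = [7, 1, 2, 3, 6, 5, 4, 8, 0]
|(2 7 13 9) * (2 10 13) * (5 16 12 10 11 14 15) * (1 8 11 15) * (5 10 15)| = 28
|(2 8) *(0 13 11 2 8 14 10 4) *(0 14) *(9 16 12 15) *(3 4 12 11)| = 12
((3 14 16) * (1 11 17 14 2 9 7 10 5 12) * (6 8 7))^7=(1 9)(2 12)(3 5)(6 11)(7 14)(8 17)(10 16)=[0, 9, 12, 5, 4, 3, 11, 14, 17, 1, 16, 6, 2, 13, 7, 15, 10, 8]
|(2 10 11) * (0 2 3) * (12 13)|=|(0 2 10 11 3)(12 13)|=10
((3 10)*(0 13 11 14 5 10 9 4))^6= (0 3 14)(4 10 11)(5 13 9)= [3, 1, 2, 14, 10, 13, 6, 7, 8, 5, 11, 4, 12, 9, 0]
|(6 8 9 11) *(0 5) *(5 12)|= |(0 12 5)(6 8 9 11)|= 12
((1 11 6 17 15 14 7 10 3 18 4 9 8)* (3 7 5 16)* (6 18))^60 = (18)(3 14 6 5 17 16 15) = [0, 1, 2, 14, 4, 17, 5, 7, 8, 9, 10, 11, 12, 13, 6, 3, 15, 16, 18]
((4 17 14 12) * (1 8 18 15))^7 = (1 15 18 8)(4 12 14 17) = [0, 15, 2, 3, 12, 5, 6, 7, 1, 9, 10, 11, 14, 13, 17, 18, 16, 4, 8]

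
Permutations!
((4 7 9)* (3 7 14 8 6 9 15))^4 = (3 7 15)(4 9 6 8 14) = [0, 1, 2, 7, 9, 5, 8, 15, 14, 6, 10, 11, 12, 13, 4, 3]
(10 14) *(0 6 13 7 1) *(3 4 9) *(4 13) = [6, 0, 2, 13, 9, 5, 4, 1, 8, 3, 14, 11, 12, 7, 10] = (0 6 4 9 3 13 7 1)(10 14)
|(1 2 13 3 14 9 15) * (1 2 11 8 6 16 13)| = 11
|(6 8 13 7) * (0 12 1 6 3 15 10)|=|(0 12 1 6 8 13 7 3 15 10)|=10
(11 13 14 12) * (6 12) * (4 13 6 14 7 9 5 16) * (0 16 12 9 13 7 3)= (0 16 4 7 13 3)(5 12 11 6 9)= [16, 1, 2, 0, 7, 12, 9, 13, 8, 5, 10, 6, 11, 3, 14, 15, 4]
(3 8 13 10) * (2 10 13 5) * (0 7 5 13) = (0 7 5 2 10 3 8 13) = [7, 1, 10, 8, 4, 2, 6, 5, 13, 9, 3, 11, 12, 0]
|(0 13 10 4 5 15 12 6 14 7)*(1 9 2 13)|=|(0 1 9 2 13 10 4 5 15 12 6 14 7)|=13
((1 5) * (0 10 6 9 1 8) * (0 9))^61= [10, 5, 2, 3, 4, 8, 0, 7, 9, 1, 6]= (0 10 6)(1 5 8 9)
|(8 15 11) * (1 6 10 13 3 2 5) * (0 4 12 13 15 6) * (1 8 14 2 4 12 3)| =|(0 12 13 1)(2 5 8 6 10 15 11 14)(3 4)| =8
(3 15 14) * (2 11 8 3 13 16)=(2 11 8 3 15 14 13 16)=[0, 1, 11, 15, 4, 5, 6, 7, 3, 9, 10, 8, 12, 16, 13, 14, 2]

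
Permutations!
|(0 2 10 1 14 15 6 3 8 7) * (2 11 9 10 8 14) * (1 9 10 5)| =36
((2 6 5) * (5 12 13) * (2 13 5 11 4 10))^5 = (2 11 12 10 13 6 4 5) = [0, 1, 11, 3, 5, 2, 4, 7, 8, 9, 13, 12, 10, 6]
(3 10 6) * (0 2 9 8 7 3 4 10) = [2, 1, 9, 0, 10, 5, 4, 3, 7, 8, 6] = (0 2 9 8 7 3)(4 10 6)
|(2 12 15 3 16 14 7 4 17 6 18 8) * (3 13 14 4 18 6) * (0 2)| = 36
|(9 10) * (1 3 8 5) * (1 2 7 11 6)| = 8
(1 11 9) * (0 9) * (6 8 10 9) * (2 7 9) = [6, 11, 7, 3, 4, 5, 8, 9, 10, 1, 2, 0] = (0 6 8 10 2 7 9 1 11)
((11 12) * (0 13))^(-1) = (0 13)(11 12) = [13, 1, 2, 3, 4, 5, 6, 7, 8, 9, 10, 12, 11, 0]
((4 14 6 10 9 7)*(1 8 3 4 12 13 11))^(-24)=(14)=[0, 1, 2, 3, 4, 5, 6, 7, 8, 9, 10, 11, 12, 13, 14]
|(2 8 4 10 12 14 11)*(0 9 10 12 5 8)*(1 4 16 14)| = |(0 9 10 5 8 16 14 11 2)(1 4 12)| = 9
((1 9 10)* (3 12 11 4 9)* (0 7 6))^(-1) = (0 6 7)(1 10 9 4 11 12 3) = [6, 10, 2, 1, 11, 5, 7, 0, 8, 4, 9, 12, 3]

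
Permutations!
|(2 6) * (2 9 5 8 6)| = |(5 8 6 9)| = 4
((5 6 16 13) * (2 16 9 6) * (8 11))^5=(2 16 13 5)(6 9)(8 11)=[0, 1, 16, 3, 4, 2, 9, 7, 11, 6, 10, 8, 12, 5, 14, 15, 13]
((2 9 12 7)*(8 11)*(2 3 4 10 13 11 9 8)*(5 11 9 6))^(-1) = (2 11 5 6 8)(3 7 12 9 13 10 4) = [0, 1, 11, 7, 3, 6, 8, 12, 2, 13, 4, 5, 9, 10]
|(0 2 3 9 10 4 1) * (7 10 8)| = |(0 2 3 9 8 7 10 4 1)| = 9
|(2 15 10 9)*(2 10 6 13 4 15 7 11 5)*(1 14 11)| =12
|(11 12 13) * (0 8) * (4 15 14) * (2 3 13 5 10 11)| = 12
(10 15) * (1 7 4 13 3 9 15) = (1 7 4 13 3 9 15 10) = [0, 7, 2, 9, 13, 5, 6, 4, 8, 15, 1, 11, 12, 3, 14, 10]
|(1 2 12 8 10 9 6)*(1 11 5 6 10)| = 12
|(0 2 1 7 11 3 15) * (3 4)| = 8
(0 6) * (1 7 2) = (0 6)(1 7 2) = [6, 7, 1, 3, 4, 5, 0, 2]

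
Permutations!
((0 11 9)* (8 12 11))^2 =[12, 1, 2, 3, 4, 5, 6, 7, 11, 8, 10, 0, 9] =(0 12 9 8 11)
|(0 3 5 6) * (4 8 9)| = |(0 3 5 6)(4 8 9)| = 12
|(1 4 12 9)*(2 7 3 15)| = |(1 4 12 9)(2 7 3 15)| = 4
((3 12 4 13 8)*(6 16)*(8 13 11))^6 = (16)(3 12 4 11 8) = [0, 1, 2, 12, 11, 5, 6, 7, 3, 9, 10, 8, 4, 13, 14, 15, 16]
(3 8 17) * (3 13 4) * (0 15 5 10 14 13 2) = [15, 1, 0, 8, 3, 10, 6, 7, 17, 9, 14, 11, 12, 4, 13, 5, 16, 2] = (0 15 5 10 14 13 4 3 8 17 2)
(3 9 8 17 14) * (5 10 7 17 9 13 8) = (3 13 8 9 5 10 7 17 14) = [0, 1, 2, 13, 4, 10, 6, 17, 9, 5, 7, 11, 12, 8, 3, 15, 16, 14]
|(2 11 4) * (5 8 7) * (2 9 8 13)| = 8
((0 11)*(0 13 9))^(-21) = (0 9 13 11) = [9, 1, 2, 3, 4, 5, 6, 7, 8, 13, 10, 0, 12, 11]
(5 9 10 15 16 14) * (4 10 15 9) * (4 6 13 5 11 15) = (4 10 9)(5 6 13)(11 15 16 14) = [0, 1, 2, 3, 10, 6, 13, 7, 8, 4, 9, 15, 12, 5, 11, 16, 14]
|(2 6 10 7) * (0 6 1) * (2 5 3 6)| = 15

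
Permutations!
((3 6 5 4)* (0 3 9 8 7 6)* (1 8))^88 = (1 5 8 4 7 9 6) = [0, 5, 2, 3, 7, 8, 1, 9, 4, 6]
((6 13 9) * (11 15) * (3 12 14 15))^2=(3 14 11 12 15)(6 9 13)=[0, 1, 2, 14, 4, 5, 9, 7, 8, 13, 10, 12, 15, 6, 11, 3]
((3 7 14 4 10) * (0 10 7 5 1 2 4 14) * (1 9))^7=(14)(0 4 1 5 10 7 2 9 3)=[4, 5, 9, 0, 1, 10, 6, 2, 8, 3, 7, 11, 12, 13, 14]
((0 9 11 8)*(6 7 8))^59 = [8, 1, 2, 3, 4, 5, 11, 6, 7, 0, 10, 9] = (0 8 7 6 11 9)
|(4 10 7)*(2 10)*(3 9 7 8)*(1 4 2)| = |(1 4)(2 10 8 3 9 7)| = 6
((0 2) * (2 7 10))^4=(10)=[0, 1, 2, 3, 4, 5, 6, 7, 8, 9, 10]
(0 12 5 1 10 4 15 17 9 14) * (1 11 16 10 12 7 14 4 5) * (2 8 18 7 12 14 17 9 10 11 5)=[12, 14, 8, 3, 15, 5, 6, 17, 18, 4, 2, 16, 1, 13, 0, 9, 11, 10, 7]=(0 12 1 14)(2 8 18 7 17 10)(4 15 9)(11 16)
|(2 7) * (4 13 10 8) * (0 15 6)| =12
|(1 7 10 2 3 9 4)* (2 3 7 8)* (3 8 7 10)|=|(1 7 3 9 4)(2 10 8)|=15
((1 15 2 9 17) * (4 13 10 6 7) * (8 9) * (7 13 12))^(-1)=(1 17 9 8 2 15)(4 7 12)(6 10 13)=[0, 17, 15, 3, 7, 5, 10, 12, 2, 8, 13, 11, 4, 6, 14, 1, 16, 9]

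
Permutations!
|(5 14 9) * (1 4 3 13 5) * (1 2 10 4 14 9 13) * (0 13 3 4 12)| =|(0 13 5 9 2 10 12)(1 14 3)| =21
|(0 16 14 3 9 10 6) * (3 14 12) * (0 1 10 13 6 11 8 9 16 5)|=42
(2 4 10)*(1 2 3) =[0, 2, 4, 1, 10, 5, 6, 7, 8, 9, 3] =(1 2 4 10 3)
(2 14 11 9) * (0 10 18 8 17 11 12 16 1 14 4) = (0 10 18 8 17 11 9 2 4)(1 14 12 16) = [10, 14, 4, 3, 0, 5, 6, 7, 17, 2, 18, 9, 16, 13, 12, 15, 1, 11, 8]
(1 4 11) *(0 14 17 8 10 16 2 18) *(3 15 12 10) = [14, 4, 18, 15, 11, 5, 6, 7, 3, 9, 16, 1, 10, 13, 17, 12, 2, 8, 0] = (0 14 17 8 3 15 12 10 16 2 18)(1 4 11)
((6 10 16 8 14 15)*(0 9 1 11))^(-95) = (0 9 1 11)(6 10 16 8 14 15) = [9, 11, 2, 3, 4, 5, 10, 7, 14, 1, 16, 0, 12, 13, 15, 6, 8]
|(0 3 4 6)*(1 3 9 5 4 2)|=|(0 9 5 4 6)(1 3 2)|=15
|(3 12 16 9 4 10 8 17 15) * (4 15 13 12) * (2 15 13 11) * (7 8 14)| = |(2 15 3 4 10 14 7 8 17 11)(9 13 12 16)| = 20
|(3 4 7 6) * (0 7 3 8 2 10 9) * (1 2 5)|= 18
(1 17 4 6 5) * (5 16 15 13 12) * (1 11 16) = [0, 17, 2, 3, 6, 11, 1, 7, 8, 9, 10, 16, 5, 12, 14, 13, 15, 4] = (1 17 4 6)(5 11 16 15 13 12)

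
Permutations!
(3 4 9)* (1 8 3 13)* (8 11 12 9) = [0, 11, 2, 4, 8, 5, 6, 7, 3, 13, 10, 12, 9, 1] = (1 11 12 9 13)(3 4 8)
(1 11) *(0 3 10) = (0 3 10)(1 11) = [3, 11, 2, 10, 4, 5, 6, 7, 8, 9, 0, 1]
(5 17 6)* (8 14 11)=(5 17 6)(8 14 11)=[0, 1, 2, 3, 4, 17, 5, 7, 14, 9, 10, 8, 12, 13, 11, 15, 16, 6]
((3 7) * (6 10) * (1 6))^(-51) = (10)(3 7) = [0, 1, 2, 7, 4, 5, 6, 3, 8, 9, 10]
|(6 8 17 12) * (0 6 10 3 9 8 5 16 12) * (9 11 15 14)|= |(0 6 5 16 12 10 3 11 15 14 9 8 17)|= 13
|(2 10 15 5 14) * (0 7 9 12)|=20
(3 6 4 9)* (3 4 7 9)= (3 6 7 9 4)= [0, 1, 2, 6, 3, 5, 7, 9, 8, 4]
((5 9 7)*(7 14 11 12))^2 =[0, 1, 2, 3, 4, 14, 6, 9, 8, 11, 10, 7, 5, 13, 12] =(5 14 12)(7 9 11)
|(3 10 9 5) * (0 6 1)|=12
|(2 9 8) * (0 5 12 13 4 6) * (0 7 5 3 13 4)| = |(0 3 13)(2 9 8)(4 6 7 5 12)| = 15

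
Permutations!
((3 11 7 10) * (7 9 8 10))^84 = (3 10 8 9 11) = [0, 1, 2, 10, 4, 5, 6, 7, 9, 11, 8, 3]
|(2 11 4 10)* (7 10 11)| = 6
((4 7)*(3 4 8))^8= (8)= [0, 1, 2, 3, 4, 5, 6, 7, 8]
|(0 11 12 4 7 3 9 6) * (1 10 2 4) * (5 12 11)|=11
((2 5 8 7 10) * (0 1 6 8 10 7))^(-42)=(10)(0 6)(1 8)=[6, 8, 2, 3, 4, 5, 0, 7, 1, 9, 10]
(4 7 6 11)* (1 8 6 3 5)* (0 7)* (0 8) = (0 7 3 5 1)(4 8 6 11) = [7, 0, 2, 5, 8, 1, 11, 3, 6, 9, 10, 4]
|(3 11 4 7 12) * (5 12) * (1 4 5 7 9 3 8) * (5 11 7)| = |(1 4 9 3 7 5 12 8)| = 8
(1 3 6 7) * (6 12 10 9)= (1 3 12 10 9 6 7)= [0, 3, 2, 12, 4, 5, 7, 1, 8, 6, 9, 11, 10]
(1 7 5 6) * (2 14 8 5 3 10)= (1 7 3 10 2 14 8 5 6)= [0, 7, 14, 10, 4, 6, 1, 3, 5, 9, 2, 11, 12, 13, 8]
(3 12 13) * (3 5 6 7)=(3 12 13 5 6 7)=[0, 1, 2, 12, 4, 6, 7, 3, 8, 9, 10, 11, 13, 5]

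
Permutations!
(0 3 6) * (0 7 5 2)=[3, 1, 0, 6, 4, 2, 7, 5]=(0 3 6 7 5 2)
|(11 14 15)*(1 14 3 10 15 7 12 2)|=|(1 14 7 12 2)(3 10 15 11)|=20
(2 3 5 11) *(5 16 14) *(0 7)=(0 7)(2 3 16 14 5 11)=[7, 1, 3, 16, 4, 11, 6, 0, 8, 9, 10, 2, 12, 13, 5, 15, 14]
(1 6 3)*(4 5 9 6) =(1 4 5 9 6 3) =[0, 4, 2, 1, 5, 9, 3, 7, 8, 6]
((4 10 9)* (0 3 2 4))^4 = (0 10 2)(3 9 4) = [10, 1, 0, 9, 3, 5, 6, 7, 8, 4, 2]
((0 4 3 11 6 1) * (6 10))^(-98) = (11) = [0, 1, 2, 3, 4, 5, 6, 7, 8, 9, 10, 11]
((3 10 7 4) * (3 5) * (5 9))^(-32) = (3 9 7)(4 10 5) = [0, 1, 2, 9, 10, 4, 6, 3, 8, 7, 5]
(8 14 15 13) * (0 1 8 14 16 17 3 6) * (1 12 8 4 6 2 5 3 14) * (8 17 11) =(0 12 17 14 15 13 1 4 6)(2 5 3)(8 16 11) =[12, 4, 5, 2, 6, 3, 0, 7, 16, 9, 10, 8, 17, 1, 15, 13, 11, 14]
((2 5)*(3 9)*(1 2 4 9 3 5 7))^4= (1 2 7)(4 9 5)= [0, 2, 7, 3, 9, 4, 6, 1, 8, 5]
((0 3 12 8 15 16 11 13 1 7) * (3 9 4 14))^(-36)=(0 14 8 11 7 4 12 16 1 9 3 15 13)=[14, 9, 2, 15, 12, 5, 6, 4, 11, 3, 10, 7, 16, 0, 8, 13, 1]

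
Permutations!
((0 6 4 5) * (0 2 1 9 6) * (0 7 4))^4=[2, 7, 0, 3, 9, 6, 5, 1, 8, 4]=(0 2)(1 7)(4 9)(5 6)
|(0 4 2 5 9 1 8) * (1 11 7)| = 9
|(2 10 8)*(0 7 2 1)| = 6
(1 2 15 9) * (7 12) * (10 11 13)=(1 2 15 9)(7 12)(10 11 13)=[0, 2, 15, 3, 4, 5, 6, 12, 8, 1, 11, 13, 7, 10, 14, 9]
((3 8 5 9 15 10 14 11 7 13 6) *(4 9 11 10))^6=(15)(3 6 13 7 11 5 8)=[0, 1, 2, 6, 4, 8, 13, 11, 3, 9, 10, 5, 12, 7, 14, 15]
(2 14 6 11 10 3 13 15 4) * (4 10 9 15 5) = (2 14 6 11 9 15 10 3 13 5 4) = [0, 1, 14, 13, 2, 4, 11, 7, 8, 15, 3, 9, 12, 5, 6, 10]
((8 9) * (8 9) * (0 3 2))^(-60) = [0, 1, 2, 3, 4, 5, 6, 7, 8, 9] = (9)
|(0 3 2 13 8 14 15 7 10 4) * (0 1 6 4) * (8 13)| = 24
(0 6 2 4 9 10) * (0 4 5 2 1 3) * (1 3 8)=(0 6 3)(1 8)(2 5)(4 9 10)=[6, 8, 5, 0, 9, 2, 3, 7, 1, 10, 4]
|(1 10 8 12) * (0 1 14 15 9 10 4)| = 6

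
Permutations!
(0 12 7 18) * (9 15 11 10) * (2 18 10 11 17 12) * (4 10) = (0 2 18)(4 10 9 15 17 12 7) = [2, 1, 18, 3, 10, 5, 6, 4, 8, 15, 9, 11, 7, 13, 14, 17, 16, 12, 0]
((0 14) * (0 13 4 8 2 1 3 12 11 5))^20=(0 11 3 2 4 14 5 12 1 8 13)=[11, 8, 4, 2, 14, 12, 6, 7, 13, 9, 10, 3, 1, 0, 5]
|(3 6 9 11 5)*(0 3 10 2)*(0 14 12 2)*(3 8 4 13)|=|(0 8 4 13 3 6 9 11 5 10)(2 14 12)|=30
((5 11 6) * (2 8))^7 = [0, 1, 8, 3, 4, 11, 5, 7, 2, 9, 10, 6] = (2 8)(5 11 6)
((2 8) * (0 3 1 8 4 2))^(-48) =(8) =[0, 1, 2, 3, 4, 5, 6, 7, 8]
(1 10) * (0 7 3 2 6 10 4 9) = (0 7 3 2 6 10 1 4 9) = [7, 4, 6, 2, 9, 5, 10, 3, 8, 0, 1]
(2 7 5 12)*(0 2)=(0 2 7 5 12)=[2, 1, 7, 3, 4, 12, 6, 5, 8, 9, 10, 11, 0]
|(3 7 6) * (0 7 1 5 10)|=|(0 7 6 3 1 5 10)|=7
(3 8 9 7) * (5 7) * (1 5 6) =(1 5 7 3 8 9 6) =[0, 5, 2, 8, 4, 7, 1, 3, 9, 6]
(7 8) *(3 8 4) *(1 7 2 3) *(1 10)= (1 7 4 10)(2 3 8)= [0, 7, 3, 8, 10, 5, 6, 4, 2, 9, 1]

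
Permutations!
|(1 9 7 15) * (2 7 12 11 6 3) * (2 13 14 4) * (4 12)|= 6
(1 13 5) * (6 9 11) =(1 13 5)(6 9 11) =[0, 13, 2, 3, 4, 1, 9, 7, 8, 11, 10, 6, 12, 5]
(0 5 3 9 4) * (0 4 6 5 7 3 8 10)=[7, 1, 2, 9, 4, 8, 5, 3, 10, 6, 0]=(0 7 3 9 6 5 8 10)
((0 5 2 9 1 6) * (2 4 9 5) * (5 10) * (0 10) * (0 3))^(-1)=(0 3 2)(1 9 4 5 10 6)=[3, 9, 0, 2, 5, 10, 1, 7, 8, 4, 6]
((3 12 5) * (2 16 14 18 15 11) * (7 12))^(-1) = (2 11 15 18 14 16)(3 5 12 7) = [0, 1, 11, 5, 4, 12, 6, 3, 8, 9, 10, 15, 7, 13, 16, 18, 2, 17, 14]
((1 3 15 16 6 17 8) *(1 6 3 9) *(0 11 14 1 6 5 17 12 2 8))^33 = [0, 1, 2, 3, 4, 5, 6, 7, 8, 9, 10, 11, 12, 13, 14, 15, 16, 17] = (17)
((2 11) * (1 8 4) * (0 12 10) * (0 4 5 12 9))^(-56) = [0, 10, 2, 3, 12, 1, 6, 7, 4, 9, 5, 11, 8] = (1 10 5)(4 12 8)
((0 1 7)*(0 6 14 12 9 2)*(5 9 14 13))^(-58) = [9, 2, 5, 3, 4, 6, 1, 0, 8, 13, 10, 11, 12, 7, 14] = (14)(0 9 13 7)(1 2 5 6)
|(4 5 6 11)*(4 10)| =5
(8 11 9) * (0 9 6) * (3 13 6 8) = (0 9 3 13 6)(8 11) = [9, 1, 2, 13, 4, 5, 0, 7, 11, 3, 10, 8, 12, 6]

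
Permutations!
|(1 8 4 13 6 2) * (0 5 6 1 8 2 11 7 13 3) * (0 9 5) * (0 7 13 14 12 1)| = 14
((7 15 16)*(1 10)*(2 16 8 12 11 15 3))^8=(16)=[0, 1, 2, 3, 4, 5, 6, 7, 8, 9, 10, 11, 12, 13, 14, 15, 16]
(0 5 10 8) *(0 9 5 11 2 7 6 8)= (0 11 2 7 6 8 9 5 10)= [11, 1, 7, 3, 4, 10, 8, 6, 9, 5, 0, 2]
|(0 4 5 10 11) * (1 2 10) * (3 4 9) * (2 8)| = |(0 9 3 4 5 1 8 2 10 11)| = 10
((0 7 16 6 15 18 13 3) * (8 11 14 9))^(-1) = (0 3 13 18 15 6 16 7)(8 9 14 11) = [3, 1, 2, 13, 4, 5, 16, 0, 9, 14, 10, 8, 12, 18, 11, 6, 7, 17, 15]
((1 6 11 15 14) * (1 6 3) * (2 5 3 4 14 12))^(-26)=(1 11 5 14 12)(2 4 15 3 6)=[0, 11, 4, 6, 15, 14, 2, 7, 8, 9, 10, 5, 1, 13, 12, 3]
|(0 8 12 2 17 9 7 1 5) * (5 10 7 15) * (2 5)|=12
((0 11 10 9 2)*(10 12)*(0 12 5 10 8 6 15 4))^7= (0 8 10 4 12 5 15 2 11 6 9)= [8, 1, 11, 3, 12, 15, 9, 7, 10, 0, 4, 6, 5, 13, 14, 2]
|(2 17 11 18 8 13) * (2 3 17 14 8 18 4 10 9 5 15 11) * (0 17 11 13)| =40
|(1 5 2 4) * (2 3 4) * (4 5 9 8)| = |(1 9 8 4)(3 5)| = 4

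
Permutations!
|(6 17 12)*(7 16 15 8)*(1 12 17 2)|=4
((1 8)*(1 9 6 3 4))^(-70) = (1 9 3)(4 8 6) = [0, 9, 2, 1, 8, 5, 4, 7, 6, 3]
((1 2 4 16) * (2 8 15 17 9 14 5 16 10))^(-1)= [0, 16, 10, 3, 2, 14, 6, 7, 1, 17, 4, 11, 12, 13, 9, 8, 5, 15]= (1 16 5 14 9 17 15 8)(2 10 4)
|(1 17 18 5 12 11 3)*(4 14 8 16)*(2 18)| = |(1 17 2 18 5 12 11 3)(4 14 8 16)| = 8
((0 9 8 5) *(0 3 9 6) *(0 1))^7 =(0 6 1)(3 5 8 9) =[6, 0, 2, 5, 4, 8, 1, 7, 9, 3]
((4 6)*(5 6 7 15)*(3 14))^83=(3 14)(4 5 7 6 15)=[0, 1, 2, 14, 5, 7, 15, 6, 8, 9, 10, 11, 12, 13, 3, 4]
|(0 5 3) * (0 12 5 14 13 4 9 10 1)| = 21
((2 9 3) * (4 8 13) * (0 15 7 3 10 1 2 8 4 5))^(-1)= (0 5 13 8 3 7 15)(1 10 9 2)= [5, 10, 1, 7, 4, 13, 6, 15, 3, 2, 9, 11, 12, 8, 14, 0]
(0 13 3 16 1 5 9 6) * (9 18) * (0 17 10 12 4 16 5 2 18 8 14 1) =(0 13 3 5 8 14 1 2 18 9 6 17 10 12 4 16) =[13, 2, 18, 5, 16, 8, 17, 7, 14, 6, 12, 11, 4, 3, 1, 15, 0, 10, 9]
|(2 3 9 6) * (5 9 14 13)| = |(2 3 14 13 5 9 6)| = 7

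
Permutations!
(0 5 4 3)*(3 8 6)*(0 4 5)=(3 4 8 6)=[0, 1, 2, 4, 8, 5, 3, 7, 6]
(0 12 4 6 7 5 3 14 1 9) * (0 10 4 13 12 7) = [7, 9, 2, 14, 6, 3, 0, 5, 8, 10, 4, 11, 13, 12, 1] = (0 7 5 3 14 1 9 10 4 6)(12 13)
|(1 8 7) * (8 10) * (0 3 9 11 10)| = |(0 3 9 11 10 8 7 1)| = 8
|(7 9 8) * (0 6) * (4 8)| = 4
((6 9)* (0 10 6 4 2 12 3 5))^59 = [2, 1, 10, 9, 0, 4, 3, 7, 8, 5, 12, 11, 6] = (0 2 10 12 6 3 9 5 4)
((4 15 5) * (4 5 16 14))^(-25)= (4 14 16 15)= [0, 1, 2, 3, 14, 5, 6, 7, 8, 9, 10, 11, 12, 13, 16, 4, 15]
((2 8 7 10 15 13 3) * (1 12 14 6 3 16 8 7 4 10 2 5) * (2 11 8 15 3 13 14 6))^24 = (1 11 13 10 14)(2 12 8 16 3)(4 15 5 7 6) = [0, 11, 12, 2, 15, 7, 4, 6, 16, 9, 14, 13, 8, 10, 1, 5, 3]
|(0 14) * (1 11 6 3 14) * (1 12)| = |(0 12 1 11 6 3 14)| = 7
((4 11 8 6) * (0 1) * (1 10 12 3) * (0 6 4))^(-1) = (0 6 1 3 12 10)(4 8 11) = [6, 3, 2, 12, 8, 5, 1, 7, 11, 9, 0, 4, 10]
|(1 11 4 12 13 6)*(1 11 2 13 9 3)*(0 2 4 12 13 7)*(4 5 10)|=|(0 2 7)(1 5 10 4 13 6 11 12 9 3)|=30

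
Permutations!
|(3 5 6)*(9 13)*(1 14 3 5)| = |(1 14 3)(5 6)(9 13)| = 6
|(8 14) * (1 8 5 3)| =|(1 8 14 5 3)| =5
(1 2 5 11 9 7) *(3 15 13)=(1 2 5 11 9 7)(3 15 13)=[0, 2, 5, 15, 4, 11, 6, 1, 8, 7, 10, 9, 12, 3, 14, 13]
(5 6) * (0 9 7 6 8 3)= [9, 1, 2, 0, 4, 8, 5, 6, 3, 7]= (0 9 7 6 5 8 3)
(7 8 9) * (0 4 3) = (0 4 3)(7 8 9) = [4, 1, 2, 0, 3, 5, 6, 8, 9, 7]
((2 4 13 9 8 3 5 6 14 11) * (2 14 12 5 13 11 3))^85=(2 13 11 8 3 4 9 14)(5 6 12)=[0, 1, 13, 4, 9, 6, 12, 7, 3, 14, 10, 8, 5, 11, 2]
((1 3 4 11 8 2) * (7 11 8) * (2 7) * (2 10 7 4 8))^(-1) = (1 2 4 8 3)(7 10 11) = [0, 2, 4, 1, 8, 5, 6, 10, 3, 9, 11, 7]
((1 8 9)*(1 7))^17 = (1 8 9 7) = [0, 8, 2, 3, 4, 5, 6, 1, 9, 7]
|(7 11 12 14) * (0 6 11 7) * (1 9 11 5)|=|(0 6 5 1 9 11 12 14)|=8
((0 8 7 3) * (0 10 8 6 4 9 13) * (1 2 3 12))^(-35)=(13)=[0, 1, 2, 3, 4, 5, 6, 7, 8, 9, 10, 11, 12, 13]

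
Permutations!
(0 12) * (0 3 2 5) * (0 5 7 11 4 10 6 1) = (0 12 3 2 7 11 4 10 6 1) = [12, 0, 7, 2, 10, 5, 1, 11, 8, 9, 6, 4, 3]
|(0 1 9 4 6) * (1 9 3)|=4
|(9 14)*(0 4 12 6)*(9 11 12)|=7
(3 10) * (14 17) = (3 10)(14 17) = [0, 1, 2, 10, 4, 5, 6, 7, 8, 9, 3, 11, 12, 13, 17, 15, 16, 14]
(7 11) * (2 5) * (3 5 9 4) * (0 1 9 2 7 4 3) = [1, 9, 2, 5, 0, 7, 6, 11, 8, 3, 10, 4] = (0 1 9 3 5 7 11 4)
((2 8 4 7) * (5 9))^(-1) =[0, 1, 7, 3, 8, 9, 6, 4, 2, 5] =(2 7 4 8)(5 9)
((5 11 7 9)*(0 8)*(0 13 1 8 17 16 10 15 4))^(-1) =(0 4 15 10 16 17)(1 13 8)(5 9 7 11) =[4, 13, 2, 3, 15, 9, 6, 11, 1, 7, 16, 5, 12, 8, 14, 10, 17, 0]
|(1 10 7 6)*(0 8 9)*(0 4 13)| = |(0 8 9 4 13)(1 10 7 6)| = 20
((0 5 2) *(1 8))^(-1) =[2, 8, 5, 3, 4, 0, 6, 7, 1] =(0 2 5)(1 8)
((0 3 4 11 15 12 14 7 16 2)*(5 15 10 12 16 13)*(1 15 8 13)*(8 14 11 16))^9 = (0 2 16 4 3)(1 8 5 7 15 13 14) = [2, 8, 16, 0, 3, 7, 6, 15, 5, 9, 10, 11, 12, 14, 1, 13, 4]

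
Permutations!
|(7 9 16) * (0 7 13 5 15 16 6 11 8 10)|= |(0 7 9 6 11 8 10)(5 15 16 13)|= 28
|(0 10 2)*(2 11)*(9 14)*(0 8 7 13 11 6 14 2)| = 10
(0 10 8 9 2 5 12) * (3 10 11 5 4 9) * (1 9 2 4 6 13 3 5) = (0 11 1 9 4 2 6 13 3 10 8 5 12) = [11, 9, 6, 10, 2, 12, 13, 7, 5, 4, 8, 1, 0, 3]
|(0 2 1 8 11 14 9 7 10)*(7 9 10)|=7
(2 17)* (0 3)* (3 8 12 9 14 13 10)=[8, 1, 17, 0, 4, 5, 6, 7, 12, 14, 3, 11, 9, 10, 13, 15, 16, 2]=(0 8 12 9 14 13 10 3)(2 17)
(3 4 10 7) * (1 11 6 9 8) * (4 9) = [0, 11, 2, 9, 10, 5, 4, 3, 1, 8, 7, 6] = (1 11 6 4 10 7 3 9 8)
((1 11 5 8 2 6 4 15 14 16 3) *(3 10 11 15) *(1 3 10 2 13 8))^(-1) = (1 5 11 10 4 6 2 16 14 15)(8 13) = [0, 5, 16, 3, 6, 11, 2, 7, 13, 9, 4, 10, 12, 8, 15, 1, 14]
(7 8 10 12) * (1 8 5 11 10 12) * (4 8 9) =(1 9 4 8 12 7 5 11 10) =[0, 9, 2, 3, 8, 11, 6, 5, 12, 4, 1, 10, 7]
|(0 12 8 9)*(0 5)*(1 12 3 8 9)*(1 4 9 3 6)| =9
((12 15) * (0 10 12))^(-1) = [15, 1, 2, 3, 4, 5, 6, 7, 8, 9, 0, 11, 10, 13, 14, 12] = (0 15 12 10)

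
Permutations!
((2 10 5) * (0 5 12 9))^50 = [2, 1, 12, 3, 4, 10, 6, 7, 8, 5, 9, 11, 0] = (0 2 12)(5 10 9)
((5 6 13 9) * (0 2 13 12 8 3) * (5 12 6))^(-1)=(0 3 8 12 9 13 2)=[3, 1, 0, 8, 4, 5, 6, 7, 12, 13, 10, 11, 9, 2]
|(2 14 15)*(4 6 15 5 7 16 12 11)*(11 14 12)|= |(2 12 14 5 7 16 11 4 6 15)|= 10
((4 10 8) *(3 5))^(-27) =(10)(3 5) =[0, 1, 2, 5, 4, 3, 6, 7, 8, 9, 10]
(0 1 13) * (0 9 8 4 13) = (0 1)(4 13 9 8) = [1, 0, 2, 3, 13, 5, 6, 7, 4, 8, 10, 11, 12, 9]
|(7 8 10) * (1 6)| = 6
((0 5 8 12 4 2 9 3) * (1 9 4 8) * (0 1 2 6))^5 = (1 3 9)(8 12) = [0, 3, 2, 9, 4, 5, 6, 7, 12, 1, 10, 11, 8]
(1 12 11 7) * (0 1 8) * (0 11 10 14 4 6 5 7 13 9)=(0 1 12 10 14 4 6 5 7 8 11 13 9)=[1, 12, 2, 3, 6, 7, 5, 8, 11, 0, 14, 13, 10, 9, 4]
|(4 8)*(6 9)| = 2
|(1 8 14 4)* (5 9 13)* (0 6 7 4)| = |(0 6 7 4 1 8 14)(5 9 13)| = 21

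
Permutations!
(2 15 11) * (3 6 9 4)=[0, 1, 15, 6, 3, 5, 9, 7, 8, 4, 10, 2, 12, 13, 14, 11]=(2 15 11)(3 6 9 4)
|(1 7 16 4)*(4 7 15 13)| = |(1 15 13 4)(7 16)| = 4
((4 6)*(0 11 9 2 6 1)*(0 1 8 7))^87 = [7, 1, 9, 3, 6, 5, 2, 8, 4, 11, 10, 0] = (0 7 8 4 6 2 9 11)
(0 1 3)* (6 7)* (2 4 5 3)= (0 1 2 4 5 3)(6 7)= [1, 2, 4, 0, 5, 3, 7, 6]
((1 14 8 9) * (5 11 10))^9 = [0, 14, 2, 3, 4, 5, 6, 7, 9, 1, 10, 11, 12, 13, 8] = (1 14 8 9)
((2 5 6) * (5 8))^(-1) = (2 6 5 8) = [0, 1, 6, 3, 4, 8, 5, 7, 2]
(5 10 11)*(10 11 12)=(5 11)(10 12)=[0, 1, 2, 3, 4, 11, 6, 7, 8, 9, 12, 5, 10]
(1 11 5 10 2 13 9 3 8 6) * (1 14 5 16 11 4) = (1 4)(2 13 9 3 8 6 14 5 10)(11 16) = [0, 4, 13, 8, 1, 10, 14, 7, 6, 3, 2, 16, 12, 9, 5, 15, 11]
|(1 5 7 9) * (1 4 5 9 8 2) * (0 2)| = 8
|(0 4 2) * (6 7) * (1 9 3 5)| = 12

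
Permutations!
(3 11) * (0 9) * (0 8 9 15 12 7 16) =(0 15 12 7 16)(3 11)(8 9) =[15, 1, 2, 11, 4, 5, 6, 16, 9, 8, 10, 3, 7, 13, 14, 12, 0]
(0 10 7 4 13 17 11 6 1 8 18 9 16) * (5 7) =[10, 8, 2, 3, 13, 7, 1, 4, 18, 16, 5, 6, 12, 17, 14, 15, 0, 11, 9] =(0 10 5 7 4 13 17 11 6 1 8 18 9 16)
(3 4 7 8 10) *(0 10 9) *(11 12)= (0 10 3 4 7 8 9)(11 12)= [10, 1, 2, 4, 7, 5, 6, 8, 9, 0, 3, 12, 11]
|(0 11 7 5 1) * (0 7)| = |(0 11)(1 7 5)| = 6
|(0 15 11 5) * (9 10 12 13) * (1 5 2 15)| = |(0 1 5)(2 15 11)(9 10 12 13)| = 12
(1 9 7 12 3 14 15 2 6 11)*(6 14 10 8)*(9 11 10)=(1 11)(2 14 15)(3 9 7 12)(6 10 8)=[0, 11, 14, 9, 4, 5, 10, 12, 6, 7, 8, 1, 3, 13, 15, 2]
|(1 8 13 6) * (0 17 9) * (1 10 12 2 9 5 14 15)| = |(0 17 5 14 15 1 8 13 6 10 12 2 9)| = 13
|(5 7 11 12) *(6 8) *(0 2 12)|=6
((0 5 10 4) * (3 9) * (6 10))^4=(0 4 10 6 5)=[4, 1, 2, 3, 10, 0, 5, 7, 8, 9, 6]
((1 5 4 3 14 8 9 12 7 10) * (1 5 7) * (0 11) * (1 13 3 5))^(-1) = (0 11)(1 10 7)(3 13 12 9 8 14)(4 5) = [11, 10, 2, 13, 5, 4, 6, 1, 14, 8, 7, 0, 9, 12, 3]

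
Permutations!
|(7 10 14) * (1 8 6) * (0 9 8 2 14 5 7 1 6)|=3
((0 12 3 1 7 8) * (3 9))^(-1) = (0 8 7 1 3 9 12) = [8, 3, 2, 9, 4, 5, 6, 1, 7, 12, 10, 11, 0]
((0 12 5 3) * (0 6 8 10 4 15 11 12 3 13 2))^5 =[4, 1, 10, 15, 13, 6, 11, 7, 12, 9, 5, 0, 3, 8, 14, 2] =(0 4 13 8 12 3 15 2 10 5 6 11)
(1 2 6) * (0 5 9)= (0 5 9)(1 2 6)= [5, 2, 6, 3, 4, 9, 1, 7, 8, 0]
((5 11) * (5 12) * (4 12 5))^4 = (12) = [0, 1, 2, 3, 4, 5, 6, 7, 8, 9, 10, 11, 12]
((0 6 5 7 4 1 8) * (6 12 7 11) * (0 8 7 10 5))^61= (0 12 10 5 11 6)(1 7 4)= [12, 7, 2, 3, 1, 11, 0, 4, 8, 9, 5, 6, 10]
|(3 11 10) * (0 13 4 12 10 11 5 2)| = 8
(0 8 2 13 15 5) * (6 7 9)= (0 8 2 13 15 5)(6 7 9)= [8, 1, 13, 3, 4, 0, 7, 9, 2, 6, 10, 11, 12, 15, 14, 5]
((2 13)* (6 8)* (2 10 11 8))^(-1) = (2 6 8 11 10 13) = [0, 1, 6, 3, 4, 5, 8, 7, 11, 9, 13, 10, 12, 2]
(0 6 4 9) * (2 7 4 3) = [6, 1, 7, 2, 9, 5, 3, 4, 8, 0] = (0 6 3 2 7 4 9)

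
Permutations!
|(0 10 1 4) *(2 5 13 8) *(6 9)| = |(0 10 1 4)(2 5 13 8)(6 9)| = 4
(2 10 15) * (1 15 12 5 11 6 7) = [0, 15, 10, 3, 4, 11, 7, 1, 8, 9, 12, 6, 5, 13, 14, 2] = (1 15 2 10 12 5 11 6 7)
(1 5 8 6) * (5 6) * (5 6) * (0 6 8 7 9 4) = (0 6 1 5 7 9 4) = [6, 5, 2, 3, 0, 7, 1, 9, 8, 4]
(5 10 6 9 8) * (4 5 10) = (4 5)(6 9 8 10) = [0, 1, 2, 3, 5, 4, 9, 7, 10, 8, 6]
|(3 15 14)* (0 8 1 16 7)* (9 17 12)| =|(0 8 1 16 7)(3 15 14)(9 17 12)| =15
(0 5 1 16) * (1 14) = (0 5 14 1 16) = [5, 16, 2, 3, 4, 14, 6, 7, 8, 9, 10, 11, 12, 13, 1, 15, 0]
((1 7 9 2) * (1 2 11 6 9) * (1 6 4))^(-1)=(1 4 11 9 6 7)=[0, 4, 2, 3, 11, 5, 7, 1, 8, 6, 10, 9]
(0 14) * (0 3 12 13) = (0 14 3 12 13) = [14, 1, 2, 12, 4, 5, 6, 7, 8, 9, 10, 11, 13, 0, 3]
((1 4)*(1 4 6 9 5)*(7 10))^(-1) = (1 5 9 6)(7 10) = [0, 5, 2, 3, 4, 9, 1, 10, 8, 6, 7]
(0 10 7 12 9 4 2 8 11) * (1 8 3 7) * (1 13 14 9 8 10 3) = (0 3 7 12 8 11)(1 10 13 14 9 4 2) = [3, 10, 1, 7, 2, 5, 6, 12, 11, 4, 13, 0, 8, 14, 9]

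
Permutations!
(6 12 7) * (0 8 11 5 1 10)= (0 8 11 5 1 10)(6 12 7)= [8, 10, 2, 3, 4, 1, 12, 6, 11, 9, 0, 5, 7]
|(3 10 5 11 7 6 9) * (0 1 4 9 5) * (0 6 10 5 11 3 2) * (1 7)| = |(0 7 10 6 11 1 4 9 2)(3 5)| = 18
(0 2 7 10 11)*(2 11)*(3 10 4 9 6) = (0 11)(2 7 4 9 6 3 10) = [11, 1, 7, 10, 9, 5, 3, 4, 8, 6, 2, 0]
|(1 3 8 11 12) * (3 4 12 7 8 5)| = 6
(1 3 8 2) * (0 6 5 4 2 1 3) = (0 6 5 4 2 3 8 1) = [6, 0, 3, 8, 2, 4, 5, 7, 1]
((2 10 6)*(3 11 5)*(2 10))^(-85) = [0, 1, 2, 5, 4, 11, 10, 7, 8, 9, 6, 3] = (3 5 11)(6 10)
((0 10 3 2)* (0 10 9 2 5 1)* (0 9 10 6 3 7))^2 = (0 7 10)(1 2 3)(5 9 6) = [7, 2, 3, 1, 4, 9, 5, 10, 8, 6, 0]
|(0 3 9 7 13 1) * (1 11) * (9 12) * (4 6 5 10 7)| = 12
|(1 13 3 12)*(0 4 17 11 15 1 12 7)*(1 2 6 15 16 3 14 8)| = |(0 4 17 11 16 3 7)(1 13 14 8)(2 6 15)| = 84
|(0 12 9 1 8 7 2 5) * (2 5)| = 7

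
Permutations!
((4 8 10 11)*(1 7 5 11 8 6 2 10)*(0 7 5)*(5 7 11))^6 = (0 8 6)(1 2 11)(4 7 10) = [8, 2, 11, 3, 7, 5, 0, 10, 6, 9, 4, 1]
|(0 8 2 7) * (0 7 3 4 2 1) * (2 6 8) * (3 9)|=|(0 2 9 3 4 6 8 1)|=8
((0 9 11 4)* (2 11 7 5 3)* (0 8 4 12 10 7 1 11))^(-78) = [1, 12, 9, 0, 4, 2, 6, 3, 8, 11, 5, 10, 7] = (0 1 12 7 3)(2 9 11 10 5)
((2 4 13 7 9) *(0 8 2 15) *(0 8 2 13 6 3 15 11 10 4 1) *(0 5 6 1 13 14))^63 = (0 7 10 5 15)(1 3 14 13 11)(2 9 4 6 8) = [7, 3, 9, 14, 6, 15, 8, 10, 2, 4, 5, 1, 12, 11, 13, 0]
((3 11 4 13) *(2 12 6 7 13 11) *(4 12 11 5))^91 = [0, 1, 2, 3, 5, 4, 6, 7, 8, 9, 10, 11, 12, 13] = (13)(4 5)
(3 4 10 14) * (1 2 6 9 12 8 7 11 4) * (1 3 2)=(2 6 9 12 8 7 11 4 10 14)=[0, 1, 6, 3, 10, 5, 9, 11, 7, 12, 14, 4, 8, 13, 2]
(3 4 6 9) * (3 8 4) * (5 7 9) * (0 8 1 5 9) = (0 8 4 6 9 1 5 7) = [8, 5, 2, 3, 6, 7, 9, 0, 4, 1]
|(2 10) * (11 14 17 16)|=4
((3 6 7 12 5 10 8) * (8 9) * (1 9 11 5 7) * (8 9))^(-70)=(12)(1 3)(5 11 10)(6 8)=[0, 3, 2, 1, 4, 11, 8, 7, 6, 9, 5, 10, 12]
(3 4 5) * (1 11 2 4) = (1 11 2 4 5 3) = [0, 11, 4, 1, 5, 3, 6, 7, 8, 9, 10, 2]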